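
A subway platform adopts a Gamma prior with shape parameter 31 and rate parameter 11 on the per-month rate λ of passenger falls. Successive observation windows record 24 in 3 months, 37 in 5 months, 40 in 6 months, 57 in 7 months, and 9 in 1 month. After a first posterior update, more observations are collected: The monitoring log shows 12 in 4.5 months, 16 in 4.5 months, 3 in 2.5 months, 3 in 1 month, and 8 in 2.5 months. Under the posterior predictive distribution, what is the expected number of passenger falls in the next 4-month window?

Total count: 24 + 37 + 40 + 57 + 9 = 167.
Total exposure: 3 + 5 + 6 + 7 + 1 = 22 months.
After the first batch: Gamma(31 + 167, 11 + 22) = Gamma(198, 33).
Total count: 12 + 16 + 3 + 3 + 8 = 42.
Total exposure: 4.5 + 4.5 + 2.5 + 1 + 2.5 = 15 months.
After the second batch: Gamma(198 + 42, 33 + 15) = Gamma(240, 48).
Predictive mean over a 4-month window = T·E[λ|data] = 4·240/48 = 20.

20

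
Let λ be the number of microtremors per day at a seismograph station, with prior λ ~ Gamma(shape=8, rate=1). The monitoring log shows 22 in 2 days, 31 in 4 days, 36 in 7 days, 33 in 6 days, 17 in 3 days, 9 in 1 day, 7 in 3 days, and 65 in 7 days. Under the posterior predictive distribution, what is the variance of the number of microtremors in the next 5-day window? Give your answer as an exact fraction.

Total count: 22 + 31 + 36 + 33 + 17 + 9 + 7 + 65 = 220.
Total exposure: 2 + 4 + 7 + 6 + 3 + 1 + 3 + 7 = 33 days.
Conjugate update: add total count to the shape and total exposure to the rate, giving Gamma(228, 34).
The posterior predictive for a window of length T is Negative Binomial with variance T·α'·(β'+T)/β'² = 5·228·39/1156 = 11115/289.

11115/289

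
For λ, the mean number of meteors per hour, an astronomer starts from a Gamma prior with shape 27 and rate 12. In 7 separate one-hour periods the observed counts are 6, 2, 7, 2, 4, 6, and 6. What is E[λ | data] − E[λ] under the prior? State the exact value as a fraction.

Total count: 6 + 2 + 7 + 2 + 4 + 6 + 6 = 33.
Total exposure: 7 hours.
The Gamma prior is conjugate for the Poisson rate, so λ | data ~ Gamma(27+33, 12+7) = Gamma(60, 19).
Posterior mean = 60/19 = 60/19; prior mean = 27/12 = 9/4. Difference = 60/19 − 9/4 = 69/76.

69/76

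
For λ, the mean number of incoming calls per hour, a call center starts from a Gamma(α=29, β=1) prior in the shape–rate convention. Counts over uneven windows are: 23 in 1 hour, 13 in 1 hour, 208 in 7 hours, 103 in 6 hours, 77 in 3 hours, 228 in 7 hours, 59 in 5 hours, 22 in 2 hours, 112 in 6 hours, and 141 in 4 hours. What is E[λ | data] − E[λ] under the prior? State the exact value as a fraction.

-232/43

Total count: 23 + 13 + 208 + 103 + 77 + 228 + 59 + 22 + 112 + 141 = 986.
Total exposure: 1 + 1 + 7 + 6 + 3 + 7 + 5 + 2 + 6 + 4 = 42 hours.
Gamma(α, β) with Poisson data over total exposure Σt gives posterior Gamma(α+Σx, β+Σt) = Gamma(1015, 43).
Posterior mean = 1015/43 = 1015/43; prior mean = 29/1 = 29. Difference = 1015/43 − 29 = -232/43.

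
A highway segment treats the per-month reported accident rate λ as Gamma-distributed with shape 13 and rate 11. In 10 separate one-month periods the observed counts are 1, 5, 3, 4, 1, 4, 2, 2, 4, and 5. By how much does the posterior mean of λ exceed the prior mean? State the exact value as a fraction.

211/231

Total count: 1 + 5 + 3 + 4 + 1 + 4 + 2 + 2 + 4 + 5 = 31.
Total exposure: 10 months.
Gamma(α, β) with Poisson data over total exposure Σt gives posterior Gamma(α+Σx, β+Σt) = Gamma(44, 21).
Posterior mean = 44/21 = 44/21; prior mean = 13/11 = 13/11. Difference = 44/21 − 13/11 = 211/231.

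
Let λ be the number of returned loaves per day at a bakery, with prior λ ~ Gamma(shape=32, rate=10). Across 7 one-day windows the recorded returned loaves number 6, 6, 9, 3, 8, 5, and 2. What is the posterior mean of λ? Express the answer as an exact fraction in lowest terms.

71/17

Total count: 6 + 6 + 9 + 3 + 8 + 5 + 2 = 39.
Total exposure: 7 days.
The Gamma prior is conjugate for the Poisson rate, so λ | data ~ Gamma(32+39, 10+7) = Gamma(71, 17).
Posterior mean = α'/β' = 71/17.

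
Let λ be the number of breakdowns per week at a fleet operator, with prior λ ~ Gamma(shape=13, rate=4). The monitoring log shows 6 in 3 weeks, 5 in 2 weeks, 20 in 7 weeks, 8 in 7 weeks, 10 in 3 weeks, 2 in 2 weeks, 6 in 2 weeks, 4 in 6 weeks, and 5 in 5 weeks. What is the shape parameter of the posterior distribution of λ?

Total count: 6 + 5 + 20 + 8 + 10 + 2 + 6 + 4 + 5 = 66.
Total exposure: 3 + 2 + 7 + 7 + 3 + 2 + 2 + 6 + 5 = 37 weeks.
By Gamma–Poisson conjugacy, the posterior is Gamma(α + Σx, β + Σt) = Gamma(13 + 66, 4 + 37) = Gamma(79, 41).

79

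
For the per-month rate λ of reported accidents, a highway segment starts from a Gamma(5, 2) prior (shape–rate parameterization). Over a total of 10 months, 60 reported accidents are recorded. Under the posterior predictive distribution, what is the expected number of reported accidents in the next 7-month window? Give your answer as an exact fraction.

455/12

Total count 60 over total exposure 10 months.
Conjugate update: add total count to the shape and total exposure to the rate, giving Gamma(65, 12).
Predictive mean over a 7-month window = T·E[λ|data] = 7·65/12 = 455/12.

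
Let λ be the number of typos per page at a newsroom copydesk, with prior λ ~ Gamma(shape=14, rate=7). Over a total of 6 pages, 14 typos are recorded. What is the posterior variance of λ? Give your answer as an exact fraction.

28/169

Total count 14 over total exposure 6 pages.
Conjugate update: add total count to the shape and total exposure to the rate, giving Gamma(28, 13).
Posterior variance = α'/β'² = 28/169.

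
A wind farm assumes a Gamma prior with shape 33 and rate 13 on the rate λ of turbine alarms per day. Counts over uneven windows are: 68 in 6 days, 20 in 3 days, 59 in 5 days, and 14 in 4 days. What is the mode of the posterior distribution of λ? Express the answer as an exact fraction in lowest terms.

Total count: 68 + 20 + 59 + 14 = 161.
Total exposure: 6 + 3 + 5 + 4 = 18 days.
Posterior: α' = 33 + 161 = 194, β' = 13 + 18 = 31.
Posterior mode = (α'−1)/β' = 193/31.

193/31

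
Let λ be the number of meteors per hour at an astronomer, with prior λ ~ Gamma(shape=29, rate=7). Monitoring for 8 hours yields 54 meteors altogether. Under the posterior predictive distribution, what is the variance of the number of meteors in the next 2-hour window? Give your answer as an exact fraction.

Total count 54 over total exposure 8 hours.
By Gamma–Poisson conjugacy, the posterior is Gamma(α + Σx, β + Σt) = Gamma(29 + 54, 7 + 8) = Gamma(83, 15).
The posterior predictive for a window of length T is Negative Binomial with variance T·α'·(β'+T)/β'² = 2·83·17/225 = 2822/225.

2822/225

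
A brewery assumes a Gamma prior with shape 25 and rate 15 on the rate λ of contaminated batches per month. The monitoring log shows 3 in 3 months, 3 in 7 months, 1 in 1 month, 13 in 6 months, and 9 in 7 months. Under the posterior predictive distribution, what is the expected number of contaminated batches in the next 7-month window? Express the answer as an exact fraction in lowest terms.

Total count: 3 + 3 + 1 + 13 + 9 = 29.
Total exposure: 3 + 7 + 1 + 6 + 7 = 24 months.
By Gamma–Poisson conjugacy, the posterior is Gamma(α + Σx, β + Σt) = Gamma(25 + 29, 15 + 24) = Gamma(54, 39).
Predictive mean over a 7-month window = T·E[λ|data] = 7·54/39 = 126/13.

126/13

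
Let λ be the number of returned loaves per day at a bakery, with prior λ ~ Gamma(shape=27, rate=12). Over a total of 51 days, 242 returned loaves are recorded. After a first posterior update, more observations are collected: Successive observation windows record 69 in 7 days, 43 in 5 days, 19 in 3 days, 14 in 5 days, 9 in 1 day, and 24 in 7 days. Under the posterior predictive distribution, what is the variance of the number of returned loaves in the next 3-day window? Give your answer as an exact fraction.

126054/8281

Total count 242 over total exposure 51 days.
After the first batch: Gamma(27 + 242, 12 + 51) = Gamma(269, 63).
Total count: 69 + 43 + 19 + 14 + 9 + 24 = 178.
Total exposure: 7 + 5 + 3 + 5 + 1 + 7 = 28 days.
After the second batch: Gamma(269 + 178, 63 + 28) = Gamma(447, 91).
The posterior predictive for a window of length T is Negative Binomial with variance T·α'·(β'+T)/β'² = 3·447·94/8281 = 126054/8281.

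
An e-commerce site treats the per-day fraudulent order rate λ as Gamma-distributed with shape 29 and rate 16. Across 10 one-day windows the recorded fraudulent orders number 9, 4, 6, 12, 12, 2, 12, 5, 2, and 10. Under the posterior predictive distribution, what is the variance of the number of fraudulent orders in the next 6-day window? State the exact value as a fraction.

4944/169

Total count: 9 + 4 + 6 + 12 + 12 + 2 + 12 + 5 + 2 + 10 = 74.
Total exposure: 10 days.
Posterior: α' = 29 + 74 = 103, β' = 16 + 10 = 26.
The posterior predictive for a window of length T is Negative Binomial with variance T·α'·(β'+T)/β'² = 6·103·32/676 = 4944/169.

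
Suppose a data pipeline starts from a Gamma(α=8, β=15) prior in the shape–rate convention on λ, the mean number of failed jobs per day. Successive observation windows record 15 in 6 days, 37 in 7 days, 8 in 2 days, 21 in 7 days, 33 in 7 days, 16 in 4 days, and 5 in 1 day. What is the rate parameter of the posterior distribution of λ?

49

Total count: 15 + 37 + 8 + 21 + 33 + 16 + 5 = 135.
Total exposure: 6 + 7 + 2 + 7 + 7 + 4 + 1 = 34 days.
Posterior: α' = 8 + 135 = 143, β' = 15 + 34 = 49.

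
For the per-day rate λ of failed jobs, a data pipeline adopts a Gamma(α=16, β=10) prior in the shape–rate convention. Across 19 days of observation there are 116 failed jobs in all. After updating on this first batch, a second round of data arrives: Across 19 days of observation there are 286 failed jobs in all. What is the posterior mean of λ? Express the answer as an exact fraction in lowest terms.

Total count 116 over total exposure 19 days.
After the first batch: Gamma(16 + 116, 10 + 19) = Gamma(132, 29).
Total count 286 over total exposure 19 days.
After the second batch: Gamma(132 + 286, 29 + 19) = Gamma(418, 48).
Posterior mean = α'/β' = 418/48 = 209/24.

209/24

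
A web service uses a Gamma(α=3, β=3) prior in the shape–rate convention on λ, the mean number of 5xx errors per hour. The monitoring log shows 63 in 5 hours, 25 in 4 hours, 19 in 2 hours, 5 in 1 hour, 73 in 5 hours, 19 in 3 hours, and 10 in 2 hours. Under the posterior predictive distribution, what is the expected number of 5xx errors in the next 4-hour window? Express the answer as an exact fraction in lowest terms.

868/25

Total count: 63 + 25 + 19 + 5 + 73 + 19 + 10 = 214.
Total exposure: 5 + 4 + 2 + 1 + 5 + 3 + 2 = 22 hours.
Gamma(α, β) with Poisson data over total exposure Σt gives posterior Gamma(α+Σx, β+Σt) = Gamma(217, 25).
Predictive mean over a 4-hour window = T·E[λ|data] = 4·217/25 = 868/25.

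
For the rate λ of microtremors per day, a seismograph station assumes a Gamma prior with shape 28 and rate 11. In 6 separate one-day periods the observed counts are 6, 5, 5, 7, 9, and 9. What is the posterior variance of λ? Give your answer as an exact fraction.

69/289

Total count: 6 + 5 + 5 + 7 + 9 + 9 = 41.
Total exposure: 6 days.
By Gamma–Poisson conjugacy, the posterior is Gamma(α + Σx, β + Σt) = Gamma(28 + 41, 11 + 6) = Gamma(69, 17).
Posterior variance = α'/β'² = 69/289.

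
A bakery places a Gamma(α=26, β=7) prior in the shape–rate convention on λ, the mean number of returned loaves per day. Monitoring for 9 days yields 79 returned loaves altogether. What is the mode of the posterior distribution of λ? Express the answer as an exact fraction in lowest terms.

13/2

Total count 79 over total exposure 9 days.
Gamma(α, β) with Poisson data over total exposure Σt gives posterior Gamma(α+Σx, β+Σt) = Gamma(105, 16).
Posterior mode = (α'−1)/β' = 104/16 = 13/2.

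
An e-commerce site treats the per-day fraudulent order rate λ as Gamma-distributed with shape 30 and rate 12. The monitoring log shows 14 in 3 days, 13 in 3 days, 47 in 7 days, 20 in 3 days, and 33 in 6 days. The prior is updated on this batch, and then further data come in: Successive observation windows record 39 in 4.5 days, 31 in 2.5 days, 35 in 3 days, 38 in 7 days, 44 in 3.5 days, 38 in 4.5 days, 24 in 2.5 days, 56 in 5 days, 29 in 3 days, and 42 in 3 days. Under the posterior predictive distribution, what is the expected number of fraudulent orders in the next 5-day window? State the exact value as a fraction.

Total count: 14 + 13 + 47 + 20 + 33 = 127.
Total exposure: 3 + 3 + 7 + 3 + 6 = 22 days.
After the first batch: Gamma(30 + 127, 12 + 22) = Gamma(157, 34).
Total count: 39 + 31 + 35 + 38 + 44 + 38 + 24 + 56 + 29 + 42 = 376.
Total exposure: 4.5 + 2.5 + 3 + 7 + 3.5 + 4.5 + 2.5 + 5 + 3 + 3 = 38.5 days.
After the second batch: Gamma(157 + 376, 34 + 38.5) = Gamma(533, 145/2).
Predictive mean over a 5-day window = T·E[λ|data] = 5·533/(145/2) = 1066/29.

1066/29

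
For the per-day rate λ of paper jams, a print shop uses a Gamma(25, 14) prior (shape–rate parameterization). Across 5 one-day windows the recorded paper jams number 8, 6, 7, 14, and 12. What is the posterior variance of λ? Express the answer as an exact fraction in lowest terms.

72/361

Total count: 8 + 6 + 7 + 14 + 12 = 47.
Total exposure: 5 days.
Gamma(α, β) with Poisson data over total exposure Σt gives posterior Gamma(α+Σx, β+Σt) = Gamma(72, 19).
Posterior variance = α'/β'² = 72/361.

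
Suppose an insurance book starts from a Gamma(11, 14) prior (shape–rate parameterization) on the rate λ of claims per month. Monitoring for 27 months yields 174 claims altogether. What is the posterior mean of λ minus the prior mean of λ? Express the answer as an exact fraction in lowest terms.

Total count 174 over total exposure 27 months.
Conjugate update: add total count to the shape and total exposure to the rate, giving Gamma(185, 41).
Posterior mean = 185/41 = 185/41; prior mean = 11/14 = 11/14. Difference = 185/41 − 11/14 = 2139/574.

2139/574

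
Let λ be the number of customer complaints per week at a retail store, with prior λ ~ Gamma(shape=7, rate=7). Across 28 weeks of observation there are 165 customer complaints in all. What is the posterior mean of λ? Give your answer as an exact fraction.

Total count 165 over total exposure 28 weeks.
Posterior: α' = 7 + 165 = 172, β' = 7 + 28 = 35.
Posterior mean = α'/β' = 172/35.

172/35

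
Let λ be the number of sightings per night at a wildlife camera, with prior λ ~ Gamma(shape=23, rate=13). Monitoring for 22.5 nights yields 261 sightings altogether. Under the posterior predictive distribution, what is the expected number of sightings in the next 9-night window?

72

Total count 261 over total exposure 22.5 nights.
The Gamma prior is conjugate for the Poisson rate, so λ | data ~ Gamma(23+261, 13+22.5) = Gamma(284, 71/2).
Predictive mean over a 9-night window = T·E[λ|data] = 9·284/(71/2) = 72.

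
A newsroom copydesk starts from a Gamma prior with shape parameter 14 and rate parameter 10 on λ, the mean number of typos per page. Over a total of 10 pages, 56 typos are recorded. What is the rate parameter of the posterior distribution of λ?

Total count 56 over total exposure 10 pages.
The Gamma prior is conjugate for the Poisson rate, so λ | data ~ Gamma(14+56, 10+10) = Gamma(70, 20).

20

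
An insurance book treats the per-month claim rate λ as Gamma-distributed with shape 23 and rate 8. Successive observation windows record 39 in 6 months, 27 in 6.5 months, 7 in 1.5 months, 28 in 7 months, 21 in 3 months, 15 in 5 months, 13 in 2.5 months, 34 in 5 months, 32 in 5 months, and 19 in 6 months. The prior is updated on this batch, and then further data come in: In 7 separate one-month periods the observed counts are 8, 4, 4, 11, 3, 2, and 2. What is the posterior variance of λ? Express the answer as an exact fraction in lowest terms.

Total count: 39 + 27 + 7 + 28 + 21 + 15 + 13 + 34 + 32 + 19 = 235.
Total exposure: 6 + 6.5 + 1.5 + 7 + 3 + 5 + 2.5 + 5 + 5 + 6 = 47.5 months.
After the first batch: Gamma(23 + 235, 8 + 47.5) = Gamma(258, 111/2).
Total count: 8 + 4 + 4 + 11 + 3 + 2 + 2 = 34.
Total exposure: 7 months.
After the second batch: Gamma(258 + 34, 111/2 + 7) = Gamma(292, 125/2).
Posterior variance = α'/β'² = 292/(15625/4) = 1168/15625.

1168/15625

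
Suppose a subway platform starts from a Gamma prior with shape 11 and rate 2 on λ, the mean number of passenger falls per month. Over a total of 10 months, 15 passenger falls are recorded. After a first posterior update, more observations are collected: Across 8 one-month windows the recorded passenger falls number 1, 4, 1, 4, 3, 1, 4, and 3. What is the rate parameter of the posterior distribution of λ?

20

Total count 15 over total exposure 10 months.
After the first batch: Gamma(11 + 15, 2 + 10) = Gamma(26, 12).
Total count: 1 + 4 + 1 + 4 + 3 + 1 + 4 + 3 = 21.
Total exposure: 8 months.
After the second batch: Gamma(26 + 21, 12 + 8) = Gamma(47, 20).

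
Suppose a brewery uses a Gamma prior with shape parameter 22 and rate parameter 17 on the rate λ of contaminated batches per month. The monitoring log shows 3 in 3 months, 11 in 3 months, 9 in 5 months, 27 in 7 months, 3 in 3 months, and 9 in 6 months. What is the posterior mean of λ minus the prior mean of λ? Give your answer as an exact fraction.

Total count: 3 + 11 + 9 + 27 + 3 + 9 = 62.
Total exposure: 3 + 3 + 5 + 7 + 3 + 6 = 27 months.
Gamma(α, β) with Poisson data over total exposure Σt gives posterior Gamma(α+Σx, β+Σt) = Gamma(84, 44).
Posterior mean = 84/44 = 21/11; prior mean = 22/17 = 22/17. Difference = 21/11 − 22/17 = 115/187.

115/187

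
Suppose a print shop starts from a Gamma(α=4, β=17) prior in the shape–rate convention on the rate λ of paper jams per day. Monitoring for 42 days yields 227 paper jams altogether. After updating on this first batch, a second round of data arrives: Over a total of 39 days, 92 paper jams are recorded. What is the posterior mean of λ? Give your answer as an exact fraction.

323/98

Total count 227 over total exposure 42 days.
After the first batch: Gamma(4 + 227, 17 + 42) = Gamma(231, 59).
Total count 92 over total exposure 39 days.
After the second batch: Gamma(231 + 92, 59 + 39) = Gamma(323, 98).
Posterior mean = α'/β' = 323/98.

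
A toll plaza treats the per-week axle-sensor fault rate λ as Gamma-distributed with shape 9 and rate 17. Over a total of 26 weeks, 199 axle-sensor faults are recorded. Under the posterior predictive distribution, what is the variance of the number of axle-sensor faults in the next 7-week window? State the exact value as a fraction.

72800/1849

Total count 199 over total exposure 26 weeks.
Gamma(α, β) with Poisson data over total exposure Σt gives posterior Gamma(α+Σx, β+Σt) = Gamma(208, 43).
The posterior predictive for a window of length T is Negative Binomial with variance T·α'·(β'+T)/β'² = 7·208·50/1849 = 72800/1849.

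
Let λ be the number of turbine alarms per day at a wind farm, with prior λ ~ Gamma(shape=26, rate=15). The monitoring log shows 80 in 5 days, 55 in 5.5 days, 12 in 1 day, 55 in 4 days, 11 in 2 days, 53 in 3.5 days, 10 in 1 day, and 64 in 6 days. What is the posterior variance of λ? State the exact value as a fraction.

366/1849

Total count: 80 + 55 + 12 + 55 + 11 + 53 + 10 + 64 = 340.
Total exposure: 5 + 5.5 + 1 + 4 + 2 + 3.5 + 1 + 6 = 28 days.
By Gamma–Poisson conjugacy, the posterior is Gamma(α + Σx, β + Σt) = Gamma(26 + 340, 15 + 28) = Gamma(366, 43).
Posterior variance = α'/β'² = 366/1849.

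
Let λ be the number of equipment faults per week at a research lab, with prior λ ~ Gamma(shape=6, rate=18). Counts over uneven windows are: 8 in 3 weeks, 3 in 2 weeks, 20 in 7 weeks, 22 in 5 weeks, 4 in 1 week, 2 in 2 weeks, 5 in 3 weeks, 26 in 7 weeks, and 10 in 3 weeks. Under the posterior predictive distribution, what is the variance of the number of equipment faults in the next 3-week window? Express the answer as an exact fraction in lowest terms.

1908/289

Total count: 8 + 3 + 20 + 22 + 4 + 2 + 5 + 26 + 10 = 100.
Total exposure: 3 + 2 + 7 + 5 + 1 + 2 + 3 + 7 + 3 = 33 weeks.
Conjugate update: add total count to the shape and total exposure to the rate, giving Gamma(106, 51).
The posterior predictive for a window of length T is Negative Binomial with variance T·α'·(β'+T)/β'² = 3·106·54/2601 = 1908/289.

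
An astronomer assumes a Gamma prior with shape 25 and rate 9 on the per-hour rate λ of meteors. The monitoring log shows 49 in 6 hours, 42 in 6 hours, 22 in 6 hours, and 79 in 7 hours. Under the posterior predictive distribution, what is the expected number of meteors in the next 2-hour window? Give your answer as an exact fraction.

Total count: 49 + 42 + 22 + 79 = 192.
Total exposure: 6 + 6 + 6 + 7 = 25 hours.
Conjugate update: add total count to the shape and total exposure to the rate, giving Gamma(217, 34).
Predictive mean over a 2-hour window = T·E[λ|data] = 2·217/34 = 217/17.

217/17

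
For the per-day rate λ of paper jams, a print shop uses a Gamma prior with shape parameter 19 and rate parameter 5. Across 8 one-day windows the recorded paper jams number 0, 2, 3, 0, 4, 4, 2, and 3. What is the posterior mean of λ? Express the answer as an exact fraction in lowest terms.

37/13

Total count: 0 + 2 + 3 + 0 + 4 + 4 + 2 + 3 = 18.
Total exposure: 8 days.
Conjugate update: add total count to the shape and total exposure to the rate, giving Gamma(37, 13).
Posterior mean = α'/β' = 37/13.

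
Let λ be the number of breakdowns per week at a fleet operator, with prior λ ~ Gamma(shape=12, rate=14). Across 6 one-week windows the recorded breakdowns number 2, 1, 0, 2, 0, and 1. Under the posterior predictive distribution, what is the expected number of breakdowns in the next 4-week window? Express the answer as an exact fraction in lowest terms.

18/5

Total count: 2 + 1 + 0 + 2 + 0 + 1 = 6.
Total exposure: 6 weeks.
Gamma(α, β) with Poisson data over total exposure Σt gives posterior Gamma(α+Σx, β+Σt) = Gamma(18, 20).
Predictive mean over a 4-week window = T·E[λ|data] = 4·18/20 = 18/5.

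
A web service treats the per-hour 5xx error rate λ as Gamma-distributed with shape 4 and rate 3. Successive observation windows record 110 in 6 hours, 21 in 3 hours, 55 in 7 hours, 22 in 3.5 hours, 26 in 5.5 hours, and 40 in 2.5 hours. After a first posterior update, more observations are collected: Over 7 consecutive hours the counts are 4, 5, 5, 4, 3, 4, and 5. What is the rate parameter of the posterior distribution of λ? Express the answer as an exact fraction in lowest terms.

75/2

Total count: 110 + 21 + 55 + 22 + 26 + 40 = 274.
Total exposure: 6 + 3 + 7 + 3.5 + 5.5 + 2.5 = 27.5 hours.
After the first batch: Gamma(4 + 274, 3 + 27.5) = Gamma(278, 61/2).
Total count: 4 + 5 + 5 + 4 + 3 + 4 + 5 = 30.
Total exposure: 7 hours.
After the second batch: Gamma(278 + 30, 61/2 + 7) = Gamma(308, 75/2).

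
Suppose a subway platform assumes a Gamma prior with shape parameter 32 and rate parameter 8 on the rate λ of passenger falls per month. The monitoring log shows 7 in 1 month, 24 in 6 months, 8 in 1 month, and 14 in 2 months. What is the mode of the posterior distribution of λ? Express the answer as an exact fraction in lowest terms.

14/3

Total count: 7 + 24 + 8 + 14 = 53.
Total exposure: 1 + 6 + 1 + 2 = 10 months.
The Gamma prior is conjugate for the Poisson rate, so λ | data ~ Gamma(32+53, 8+10) = Gamma(85, 18).
Posterior mode = (α'−1)/β' = 84/18 = 14/3.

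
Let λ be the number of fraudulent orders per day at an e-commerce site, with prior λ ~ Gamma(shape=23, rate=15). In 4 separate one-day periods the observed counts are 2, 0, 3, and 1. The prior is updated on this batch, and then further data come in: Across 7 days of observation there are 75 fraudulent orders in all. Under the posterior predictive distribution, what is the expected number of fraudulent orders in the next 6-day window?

Total count: 2 + 0 + 3 + 1 = 6.
Total exposure: 4 days.
After the first batch: Gamma(23 + 6, 15 + 4) = Gamma(29, 19).
Total count 75 over total exposure 7 days.
After the second batch: Gamma(29 + 75, 19 + 7) = Gamma(104, 26).
Predictive mean over a 6-day window = T·E[λ|data] = 6·104/26 = 24.

24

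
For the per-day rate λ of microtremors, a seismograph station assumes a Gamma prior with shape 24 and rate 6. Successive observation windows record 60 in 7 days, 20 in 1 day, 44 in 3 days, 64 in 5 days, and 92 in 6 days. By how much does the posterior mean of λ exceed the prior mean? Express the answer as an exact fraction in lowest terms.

48/7

Total count: 60 + 20 + 44 + 64 + 92 = 280.
Total exposure: 7 + 1 + 3 + 5 + 6 = 22 days.
Conjugate update: add total count to the shape and total exposure to the rate, giving Gamma(304, 28).
Posterior mean = 304/28 = 76/7; prior mean = 24/6 = 4. Difference = 76/7 − 4 = 48/7.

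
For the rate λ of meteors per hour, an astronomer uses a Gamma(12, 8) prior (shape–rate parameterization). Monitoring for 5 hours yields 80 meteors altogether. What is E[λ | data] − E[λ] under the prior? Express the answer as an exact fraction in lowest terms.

145/26

Total count 80 over total exposure 5 hours.
Posterior: α' = 12 + 80 = 92, β' = 8 + 5 = 13.
Posterior mean = 92/13 = 92/13; prior mean = 12/8 = 3/2. Difference = 92/13 − 3/2 = 145/26.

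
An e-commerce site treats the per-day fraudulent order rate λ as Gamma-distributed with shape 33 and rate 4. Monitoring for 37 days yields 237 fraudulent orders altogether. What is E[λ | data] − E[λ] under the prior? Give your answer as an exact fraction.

-273/164

Total count 237 over total exposure 37 days.
The Gamma prior is conjugate for the Poisson rate, so λ | data ~ Gamma(33+237, 4+37) = Gamma(270, 41).
Posterior mean = 270/41 = 270/41; prior mean = 33/4 = 33/4. Difference = 270/41 − 33/4 = -273/164.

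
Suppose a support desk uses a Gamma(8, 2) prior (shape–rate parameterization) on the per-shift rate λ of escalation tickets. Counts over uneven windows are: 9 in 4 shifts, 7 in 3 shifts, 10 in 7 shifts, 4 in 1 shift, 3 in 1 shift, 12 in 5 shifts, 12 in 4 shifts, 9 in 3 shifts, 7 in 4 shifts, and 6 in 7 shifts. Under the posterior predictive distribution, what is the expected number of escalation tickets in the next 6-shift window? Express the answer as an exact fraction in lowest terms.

522/41

Total count: 9 + 7 + 10 + 4 + 3 + 12 + 12 + 9 + 7 + 6 = 79.
Total exposure: 4 + 3 + 7 + 1 + 1 + 5 + 4 + 3 + 4 + 7 = 39 shifts.
Posterior: α' = 8 + 79 = 87, β' = 2 + 39 = 41.
Predictive mean over a 6-shift window = T·E[λ|data] = 6·87/41 = 522/41.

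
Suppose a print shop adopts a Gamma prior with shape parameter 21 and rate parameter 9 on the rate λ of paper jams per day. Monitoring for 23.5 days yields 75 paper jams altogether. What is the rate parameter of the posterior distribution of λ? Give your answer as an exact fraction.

65/2

Total count 75 over total exposure 23.5 days.
Conjugate update: add total count to the shape and total exposure to the rate, giving Gamma(96, 65/2).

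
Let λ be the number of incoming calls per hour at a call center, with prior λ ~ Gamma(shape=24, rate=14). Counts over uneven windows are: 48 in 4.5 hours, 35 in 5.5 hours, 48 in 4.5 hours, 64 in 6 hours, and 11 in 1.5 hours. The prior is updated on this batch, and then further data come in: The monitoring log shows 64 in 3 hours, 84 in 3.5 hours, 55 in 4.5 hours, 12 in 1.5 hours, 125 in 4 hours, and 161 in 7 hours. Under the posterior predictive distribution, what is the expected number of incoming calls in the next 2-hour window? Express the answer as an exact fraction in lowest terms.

172/7

Total count: 48 + 35 + 48 + 64 + 11 = 206.
Total exposure: 4.5 + 5.5 + 4.5 + 6 + 1.5 = 22 hours.
After the first batch: Gamma(24 + 206, 14 + 22) = Gamma(230, 36).
Total count: 64 + 84 + 55 + 12 + 125 + 161 = 501.
Total exposure: 3 + 3.5 + 4.5 + 1.5 + 4 + 7 = 23.5 hours.
After the second batch: Gamma(230 + 501, 36 + 23.5) = Gamma(731, 119/2).
Predictive mean over a 2-hour window = T·E[λ|data] = 2·731/(119/2) = 172/7.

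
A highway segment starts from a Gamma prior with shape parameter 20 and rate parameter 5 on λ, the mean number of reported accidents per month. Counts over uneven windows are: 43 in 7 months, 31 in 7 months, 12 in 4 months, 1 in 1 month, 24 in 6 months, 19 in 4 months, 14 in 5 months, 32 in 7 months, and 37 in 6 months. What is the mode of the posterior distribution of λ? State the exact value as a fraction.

Total count: 43 + 31 + 12 + 1 + 24 + 19 + 14 + 32 + 37 = 213.
Total exposure: 7 + 7 + 4 + 1 + 6 + 4 + 5 + 7 + 6 = 47 months.
The Gamma prior is conjugate for the Poisson rate, so λ | data ~ Gamma(20+213, 5+47) = Gamma(233, 52).
Posterior mode = (α'−1)/β' = 232/52 = 58/13.

58/13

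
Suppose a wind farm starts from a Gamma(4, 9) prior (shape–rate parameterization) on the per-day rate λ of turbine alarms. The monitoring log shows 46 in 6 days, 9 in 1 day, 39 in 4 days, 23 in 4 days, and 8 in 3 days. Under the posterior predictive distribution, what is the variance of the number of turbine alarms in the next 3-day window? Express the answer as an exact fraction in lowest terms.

430/27

Total count: 46 + 9 + 39 + 23 + 8 = 125.
Total exposure: 6 + 1 + 4 + 4 + 3 = 18 days.
Conjugate update: add total count to the shape and total exposure to the rate, giving Gamma(129, 27).
The posterior predictive for a window of length T is Negative Binomial with variance T·α'·(β'+T)/β'² = 3·129·30/729 = 430/27.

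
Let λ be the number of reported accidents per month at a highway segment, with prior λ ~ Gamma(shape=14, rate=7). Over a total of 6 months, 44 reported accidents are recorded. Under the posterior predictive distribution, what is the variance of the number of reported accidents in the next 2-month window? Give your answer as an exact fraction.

1740/169

Total count 44 over total exposure 6 months.
Gamma(α, β) with Poisson data over total exposure Σt gives posterior Gamma(α+Σx, β+Σt) = Gamma(58, 13).
The posterior predictive for a window of length T is Negative Binomial with variance T·α'·(β'+T)/β'² = 2·58·15/169 = 1740/169.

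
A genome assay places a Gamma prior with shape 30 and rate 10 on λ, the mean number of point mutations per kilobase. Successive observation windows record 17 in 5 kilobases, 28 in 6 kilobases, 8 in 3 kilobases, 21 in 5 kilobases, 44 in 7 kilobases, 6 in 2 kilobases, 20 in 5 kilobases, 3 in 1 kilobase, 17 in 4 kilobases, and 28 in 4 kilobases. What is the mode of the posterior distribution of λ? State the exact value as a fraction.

17/4

Total count: 17 + 28 + 8 + 21 + 44 + 6 + 20 + 3 + 17 + 28 = 192.
Total exposure: 5 + 6 + 3 + 5 + 7 + 2 + 5 + 1 + 4 + 4 = 42 kilobases.
Gamma(α, β) with Poisson data over total exposure Σt gives posterior Gamma(α+Σx, β+Σt) = Gamma(222, 52).
Posterior mode = (α'−1)/β' = 221/52 = 17/4.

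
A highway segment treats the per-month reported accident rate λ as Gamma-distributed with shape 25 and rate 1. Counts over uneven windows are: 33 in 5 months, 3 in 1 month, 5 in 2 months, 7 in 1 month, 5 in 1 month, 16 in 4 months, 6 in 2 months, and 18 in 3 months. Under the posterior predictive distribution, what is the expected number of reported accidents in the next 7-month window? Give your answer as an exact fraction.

Total count: 33 + 3 + 5 + 7 + 5 + 16 + 6 + 18 = 93.
Total exposure: 5 + 1 + 2 + 1 + 1 + 4 + 2 + 3 = 19 months.
Conjugate update: add total count to the shape and total exposure to the rate, giving Gamma(118, 20).
Predictive mean over a 7-month window = T·E[λ|data] = 7·118/20 = 413/10.

413/10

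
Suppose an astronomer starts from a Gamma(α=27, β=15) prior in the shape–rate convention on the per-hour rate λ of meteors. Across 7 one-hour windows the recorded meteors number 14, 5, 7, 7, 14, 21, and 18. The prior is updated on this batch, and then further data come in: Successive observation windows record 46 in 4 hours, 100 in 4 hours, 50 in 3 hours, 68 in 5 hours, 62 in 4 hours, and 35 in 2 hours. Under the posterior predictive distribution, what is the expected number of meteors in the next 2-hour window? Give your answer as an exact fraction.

Total count: 14 + 5 + 7 + 7 + 14 + 21 + 18 = 86.
Total exposure: 7 hours.
After the first batch: Gamma(27 + 86, 15 + 7) = Gamma(113, 22).
Total count: 46 + 100 + 50 + 68 + 62 + 35 = 361.
Total exposure: 4 + 4 + 3 + 5 + 4 + 2 = 22 hours.
After the second batch: Gamma(113 + 361, 22 + 22) = Gamma(474, 44).
Predictive mean over a 2-hour window = T·E[λ|data] = 2·474/44 = 237/11.

237/11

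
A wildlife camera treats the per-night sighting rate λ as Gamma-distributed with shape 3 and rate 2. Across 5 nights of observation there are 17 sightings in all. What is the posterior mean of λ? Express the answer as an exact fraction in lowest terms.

20/7

Total count 17 over total exposure 5 nights.
Conjugate update: add total count to the shape and total exposure to the rate, giving Gamma(20, 7).
Posterior mean = α'/β' = 20/7.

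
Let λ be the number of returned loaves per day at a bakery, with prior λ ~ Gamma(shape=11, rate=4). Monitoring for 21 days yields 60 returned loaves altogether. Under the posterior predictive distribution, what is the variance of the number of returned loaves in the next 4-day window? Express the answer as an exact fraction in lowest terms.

8236/625

Total count 60 over total exposure 21 days.
Conjugate update: add total count to the shape and total exposure to the rate, giving Gamma(71, 25).
The posterior predictive for a window of length T is Negative Binomial with variance T·α'·(β'+T)/β'² = 4·71·29/625 = 8236/625.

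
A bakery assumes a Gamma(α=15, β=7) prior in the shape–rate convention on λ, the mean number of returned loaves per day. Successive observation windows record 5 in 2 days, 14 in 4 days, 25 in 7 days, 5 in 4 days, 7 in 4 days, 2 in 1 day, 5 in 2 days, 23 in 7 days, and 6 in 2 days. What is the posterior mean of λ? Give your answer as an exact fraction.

107/40

Total count: 5 + 14 + 25 + 5 + 7 + 2 + 5 + 23 + 6 = 92.
Total exposure: 2 + 4 + 7 + 4 + 4 + 1 + 2 + 7 + 2 = 33 days.
The Gamma prior is conjugate for the Poisson rate, so λ | data ~ Gamma(15+92, 7+33) = Gamma(107, 40).
Posterior mean = α'/β' = 107/40.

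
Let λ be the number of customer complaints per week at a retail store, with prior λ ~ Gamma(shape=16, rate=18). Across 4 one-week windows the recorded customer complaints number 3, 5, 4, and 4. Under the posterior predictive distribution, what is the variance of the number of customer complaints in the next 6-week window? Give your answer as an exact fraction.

1344/121

Total count: 3 + 5 + 4 + 4 = 16.
Total exposure: 4 weeks.
The Gamma prior is conjugate for the Poisson rate, so λ | data ~ Gamma(16+16, 18+4) = Gamma(32, 22).
The posterior predictive for a window of length T is Negative Binomial with variance T·α'·(β'+T)/β'² = 6·32·28/484 = 1344/121.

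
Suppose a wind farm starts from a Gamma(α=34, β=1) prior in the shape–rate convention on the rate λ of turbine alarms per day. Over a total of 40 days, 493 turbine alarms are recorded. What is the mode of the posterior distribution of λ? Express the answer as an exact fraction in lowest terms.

Total count 493 over total exposure 40 days.
The Gamma prior is conjugate for the Poisson rate, so λ | data ~ Gamma(34+493, 1+40) = Gamma(527, 41).
Posterior mode = (α'−1)/β' = 526/41.

526/41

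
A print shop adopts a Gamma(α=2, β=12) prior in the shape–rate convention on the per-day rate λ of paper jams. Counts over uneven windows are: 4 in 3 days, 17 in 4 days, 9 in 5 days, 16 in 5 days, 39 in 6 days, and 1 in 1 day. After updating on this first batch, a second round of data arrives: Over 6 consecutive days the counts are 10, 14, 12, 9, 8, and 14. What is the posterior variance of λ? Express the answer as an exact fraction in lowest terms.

155/1764

Total count: 4 + 17 + 9 + 16 + 39 + 1 = 86.
Total exposure: 3 + 4 + 5 + 5 + 6 + 1 = 24 days.
After the first batch: Gamma(2 + 86, 12 + 24) = Gamma(88, 36).
Total count: 10 + 14 + 12 + 9 + 8 + 14 = 67.
Total exposure: 6 days.
After the second batch: Gamma(88 + 67, 36 + 6) = Gamma(155, 42).
Posterior variance = α'/β'² = 155/1764.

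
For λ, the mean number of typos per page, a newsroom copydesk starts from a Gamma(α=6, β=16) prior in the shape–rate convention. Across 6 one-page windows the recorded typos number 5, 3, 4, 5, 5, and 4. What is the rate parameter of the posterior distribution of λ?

22

Total count: 5 + 3 + 4 + 5 + 5 + 4 = 26.
Total exposure: 6 pages.
Posterior: α' = 6 + 26 = 32, β' = 16 + 6 = 22.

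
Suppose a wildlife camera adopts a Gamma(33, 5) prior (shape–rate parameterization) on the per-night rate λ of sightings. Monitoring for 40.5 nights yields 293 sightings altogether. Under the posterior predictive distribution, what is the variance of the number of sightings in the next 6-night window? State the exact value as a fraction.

Total count 293 over total exposure 40.5 nights.
Posterior: α' = 33 + 293 = 326, β' = 5 + 40.5 = 91/2.
The posterior predictive for a window of length T is Negative Binomial with variance T·α'·(β'+T)/β'² = 6·326·(103/2)/(8281/4) = 402936/8281.

402936/8281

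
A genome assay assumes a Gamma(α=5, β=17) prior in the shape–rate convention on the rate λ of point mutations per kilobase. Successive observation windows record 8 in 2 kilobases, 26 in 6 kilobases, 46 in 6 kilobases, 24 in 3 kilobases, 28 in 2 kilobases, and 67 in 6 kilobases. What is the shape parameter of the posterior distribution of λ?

Total count: 8 + 26 + 46 + 24 + 28 + 67 = 199.
Total exposure: 2 + 6 + 6 + 3 + 2 + 6 = 25 kilobases.
Conjugate update: add total count to the shape and total exposure to the rate, giving Gamma(204, 42).

204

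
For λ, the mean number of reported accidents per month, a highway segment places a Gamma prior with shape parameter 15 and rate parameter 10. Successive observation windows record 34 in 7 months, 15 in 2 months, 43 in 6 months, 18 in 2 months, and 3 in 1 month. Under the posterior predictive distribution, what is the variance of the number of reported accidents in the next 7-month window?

40

Total count: 34 + 15 + 43 + 18 + 3 = 113.
Total exposure: 7 + 2 + 6 + 2 + 1 = 18 months.
Conjugate update: add total count to the shape and total exposure to the rate, giving Gamma(128, 28).
The posterior predictive for a window of length T is Negative Binomial with variance T·α'·(β'+T)/β'² = 7·128·35/784 = 40.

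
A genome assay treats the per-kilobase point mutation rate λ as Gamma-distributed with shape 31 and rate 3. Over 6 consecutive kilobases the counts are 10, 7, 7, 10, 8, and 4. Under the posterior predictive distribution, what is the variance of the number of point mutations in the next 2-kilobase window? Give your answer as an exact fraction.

1694/81

Total count: 10 + 7 + 7 + 10 + 8 + 4 = 46.
Total exposure: 6 kilobases.
Conjugate update: add total count to the shape and total exposure to the rate, giving Gamma(77, 9).
The posterior predictive for a window of length T is Negative Binomial with variance T·α'·(β'+T)/β'² = 2·77·11/81 = 1694/81.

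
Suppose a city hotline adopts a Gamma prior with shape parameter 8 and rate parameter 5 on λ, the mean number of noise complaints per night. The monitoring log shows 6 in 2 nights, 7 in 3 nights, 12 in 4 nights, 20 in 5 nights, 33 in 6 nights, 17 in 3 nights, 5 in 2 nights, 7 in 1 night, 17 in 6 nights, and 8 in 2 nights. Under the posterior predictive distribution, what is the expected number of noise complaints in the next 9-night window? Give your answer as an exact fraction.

Total count: 6 + 7 + 12 + 20 + 33 + 17 + 5 + 7 + 17 + 8 = 132.
Total exposure: 2 + 3 + 4 + 5 + 6 + 3 + 2 + 1 + 6 + 2 = 34 nights.
Gamma(α, β) with Poisson data over total exposure Σt gives posterior Gamma(α+Σx, β+Σt) = Gamma(140, 39).
Predictive mean over a 9-night window = T·E[λ|data] = 9·140/39 = 420/13.

420/13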